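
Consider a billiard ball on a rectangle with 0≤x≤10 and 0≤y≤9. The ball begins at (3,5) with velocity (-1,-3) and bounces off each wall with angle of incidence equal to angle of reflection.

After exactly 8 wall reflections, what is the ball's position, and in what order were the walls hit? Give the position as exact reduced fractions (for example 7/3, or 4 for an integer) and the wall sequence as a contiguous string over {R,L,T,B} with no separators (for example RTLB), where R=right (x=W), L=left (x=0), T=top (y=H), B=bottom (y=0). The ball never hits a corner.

1. t=5/3 → B at (4/3,0); v=(-1,3)
2. t=4/3 → L at (0,4); v=(1,3)
3. t=5/3 → T at (5/3,9); v=(1,-3)
4. t=3 → B at (14/3,0); v=(1,3)
5. t=3 → T at (23/3,9); v=(1,-3)
6. t=7/3 → R at (10,2); v=(-1,-3)
7. t=2/3 → B at (28/3,0); v=(-1,3)
8. t=3 → T at (19/3,9); v=(-1,-3)

Final position: (19/3,9)
Wall sequence: BLTBTRBT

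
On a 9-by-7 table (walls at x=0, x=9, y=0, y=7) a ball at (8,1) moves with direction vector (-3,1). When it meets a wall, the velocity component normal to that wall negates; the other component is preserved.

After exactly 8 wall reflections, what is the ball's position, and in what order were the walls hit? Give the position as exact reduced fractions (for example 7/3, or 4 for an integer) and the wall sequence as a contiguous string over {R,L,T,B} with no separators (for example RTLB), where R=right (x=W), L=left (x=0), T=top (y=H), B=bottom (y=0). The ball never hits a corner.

Final position: (9,14/3)
Wall sequence: LRTLRBLR

1. t=8/3 → L at (0,11/3); v=(3,1)
2. t=3 → R at (9,20/3); v=(-3,1)
3. t=1/3 → T at (8,7); v=(-3,-1)
4. t=8/3 → L at (0,13/3); v=(3,-1)
5. t=3 → R at (9,4/3); v=(-3,-1)
6. t=4/3 → B at (5,0); v=(-3,1)
7. t=5/3 → L at (0,5/3); v=(3,1)
8. t=3 → R at (9,14/3); v=(-3,1)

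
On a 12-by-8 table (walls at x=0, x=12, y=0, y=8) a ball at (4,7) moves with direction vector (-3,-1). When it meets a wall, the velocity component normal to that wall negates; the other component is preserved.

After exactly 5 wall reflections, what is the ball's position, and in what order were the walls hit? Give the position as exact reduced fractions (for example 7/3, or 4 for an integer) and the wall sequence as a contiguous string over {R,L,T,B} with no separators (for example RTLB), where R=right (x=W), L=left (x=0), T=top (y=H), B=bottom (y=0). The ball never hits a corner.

1. t=4/3 → L at (0,17/3); v=(3,-1)
2. t=4 → R at (12,5/3); v=(-3,-1)
3. t=5/3 → B at (7,0); v=(-3,1)
4. t=7/3 → L at (0,7/3); v=(3,1)
5. t=4 → R at (12,19/3); v=(-3,1)

Final position: (12,19/3)
Wall sequence: LRBLR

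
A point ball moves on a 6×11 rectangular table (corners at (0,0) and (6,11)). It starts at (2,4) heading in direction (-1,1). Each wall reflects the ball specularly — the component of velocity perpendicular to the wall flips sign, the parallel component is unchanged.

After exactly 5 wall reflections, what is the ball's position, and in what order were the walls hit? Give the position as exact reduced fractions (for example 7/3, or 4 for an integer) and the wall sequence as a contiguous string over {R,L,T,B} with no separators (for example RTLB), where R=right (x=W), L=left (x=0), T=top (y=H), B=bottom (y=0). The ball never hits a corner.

Final position: (4,0)
Wall sequence: LTRLB

1. t=2 → L at (0,6); v=(1,1)
2. t=5 → T at (5,11); v=(1,-1)
3. t=1 → R at (6,10); v=(-1,-1)
4. t=6 → L at (0,4); v=(1,-1)
5. t=4 → B at (4,0); v=(1,1)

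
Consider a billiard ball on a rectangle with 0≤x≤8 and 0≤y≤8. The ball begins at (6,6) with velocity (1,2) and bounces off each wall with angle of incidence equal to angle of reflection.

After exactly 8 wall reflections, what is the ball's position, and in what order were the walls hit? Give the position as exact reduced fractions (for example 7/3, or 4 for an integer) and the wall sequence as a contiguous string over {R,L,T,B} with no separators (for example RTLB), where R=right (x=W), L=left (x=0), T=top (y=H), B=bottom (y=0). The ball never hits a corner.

1. t=1 → T at (7,8); v=(1,-2)
2. t=1 → R at (8,6); v=(-1,-2)
3. t=3 → B at (5,0); v=(-1,2)
4. t=4 → T at (1,8); v=(-1,-2)
5. t=1 → L at (0,6); v=(1,-2)
6. t=3 → B at (3,0); v=(1,2)
7. t=4 → T at (7,8); v=(1,-2)
8. t=1 → R at (8,6); v=(-1,-2)

Final position: (8,6)
Wall sequence: TRBTLBTR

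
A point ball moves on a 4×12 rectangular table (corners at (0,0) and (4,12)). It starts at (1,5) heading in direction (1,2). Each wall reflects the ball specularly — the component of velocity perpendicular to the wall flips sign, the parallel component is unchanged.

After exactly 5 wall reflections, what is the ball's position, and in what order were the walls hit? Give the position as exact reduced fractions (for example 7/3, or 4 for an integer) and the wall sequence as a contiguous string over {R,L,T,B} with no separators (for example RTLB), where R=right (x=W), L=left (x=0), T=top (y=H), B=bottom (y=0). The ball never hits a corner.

1. t=3 → R at (4,11); v=(-1,2)
2. t=1/2 → T at (7/2,12); v=(-1,-2)
3. t=7/2 → L at (0,5); v=(1,-2)
4. t=5/2 → B at (5/2,0); v=(1,2)
5. t=3/2 → R at (4,3); v=(-1,2)

Final position: (4,3)
Wall sequence: RTLBR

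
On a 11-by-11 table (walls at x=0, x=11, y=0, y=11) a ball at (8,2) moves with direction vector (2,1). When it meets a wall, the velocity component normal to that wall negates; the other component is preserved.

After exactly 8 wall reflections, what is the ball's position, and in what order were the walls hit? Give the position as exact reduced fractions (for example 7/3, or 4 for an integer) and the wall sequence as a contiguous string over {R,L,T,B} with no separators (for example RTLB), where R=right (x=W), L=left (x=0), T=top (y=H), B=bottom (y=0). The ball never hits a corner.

1. t=3/2 → R at (11,7/2); v=(-2,1)
2. t=11/2 → L at (0,9); v=(2,1)
3. t=2 → T at (4,11); v=(2,-1)
4. t=7/2 → R at (11,15/2); v=(-2,-1)
5. t=11/2 → L at (0,2); v=(2,-1)
6. t=2 → B at (4,0); v=(2,1)
7. t=7/2 → R at (11,7/2); v=(-2,1)
8. t=11/2 → L at (0,9); v=(2,1)

Final position: (0,9)
Wall sequence: RLTRLBRL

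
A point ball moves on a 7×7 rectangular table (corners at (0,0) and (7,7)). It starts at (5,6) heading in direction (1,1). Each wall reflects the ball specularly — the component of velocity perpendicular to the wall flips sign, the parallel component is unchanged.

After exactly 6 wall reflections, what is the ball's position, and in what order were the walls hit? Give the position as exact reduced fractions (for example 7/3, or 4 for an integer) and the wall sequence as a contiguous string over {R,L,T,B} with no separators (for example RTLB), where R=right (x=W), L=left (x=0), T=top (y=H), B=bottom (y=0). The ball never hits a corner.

Final position: (7,6)
Wall sequence: TRBLTR

1. t=1 → T at (6,7); v=(1,-1)
2. t=1 → R at (7,6); v=(-1,-1)
3. t=6 → B at (1,0); v=(-1,1)
4. t=1 → L at (0,1); v=(1,1)
5. t=6 → T at (6,7); v=(1,-1)
6. t=1 → R at (7,6); v=(-1,-1)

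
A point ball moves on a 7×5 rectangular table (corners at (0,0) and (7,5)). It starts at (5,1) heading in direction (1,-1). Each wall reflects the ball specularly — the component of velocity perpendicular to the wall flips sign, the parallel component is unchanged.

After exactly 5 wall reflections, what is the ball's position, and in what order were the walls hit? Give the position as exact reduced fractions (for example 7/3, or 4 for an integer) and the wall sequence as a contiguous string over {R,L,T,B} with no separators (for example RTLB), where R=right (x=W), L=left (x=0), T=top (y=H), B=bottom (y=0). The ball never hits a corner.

Final position: (2,0)
Wall sequence: BRTLB

1. t=1 → B at (6,0); v=(1,1)
2. t=1 → R at (7,1); v=(-1,1)
3. t=4 → T at (3,5); v=(-1,-1)
4. t=3 → L at (0,2); v=(1,-1)
5. t=2 → B at (2,0); v=(1,1)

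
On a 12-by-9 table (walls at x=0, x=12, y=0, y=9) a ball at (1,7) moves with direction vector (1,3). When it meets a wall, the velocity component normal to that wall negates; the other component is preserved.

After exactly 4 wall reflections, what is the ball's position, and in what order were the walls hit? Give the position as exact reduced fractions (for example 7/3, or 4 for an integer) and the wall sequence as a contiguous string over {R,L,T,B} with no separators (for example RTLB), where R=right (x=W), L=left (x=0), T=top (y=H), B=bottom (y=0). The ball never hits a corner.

Final position: (32/3,0)
Wall sequence: TBTB

1. t=2/3 → T at (5/3,9); v=(1,-3)
2. t=3 → B at (14/3,0); v=(1,3)
3. t=3 → T at (23/3,9); v=(1,-3)
4. t=3 → B at (32/3,0); v=(1,3)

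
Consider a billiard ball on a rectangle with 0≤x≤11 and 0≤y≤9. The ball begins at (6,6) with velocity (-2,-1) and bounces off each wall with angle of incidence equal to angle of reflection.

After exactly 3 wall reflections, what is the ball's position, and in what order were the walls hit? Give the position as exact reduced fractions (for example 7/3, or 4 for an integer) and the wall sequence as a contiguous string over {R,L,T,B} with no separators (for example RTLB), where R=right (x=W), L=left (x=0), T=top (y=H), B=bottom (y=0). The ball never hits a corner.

1. t=3 → L at (0,3); v=(2,-1)
2. t=3 → B at (6,0); v=(2,1)
3. t=5/2 → R at (11,5/2); v=(-2,1)

Final position: (11,5/2)
Wall sequence: LBR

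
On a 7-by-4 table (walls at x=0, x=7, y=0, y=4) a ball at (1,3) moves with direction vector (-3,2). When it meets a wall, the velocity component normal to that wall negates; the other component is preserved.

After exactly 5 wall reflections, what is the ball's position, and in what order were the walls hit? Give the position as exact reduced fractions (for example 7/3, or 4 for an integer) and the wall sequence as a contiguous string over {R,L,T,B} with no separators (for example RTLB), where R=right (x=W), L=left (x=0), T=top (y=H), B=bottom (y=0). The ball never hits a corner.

Final position: (3/2,4)
Wall sequence: LTBRT

1. t=1/3 → L at (0,11/3); v=(3,2)
2. t=1/6 → T at (1/2,4); v=(3,-2)
3. t=2 → B at (13/2,0); v=(3,2)
4. t=1/6 → R at (7,1/3); v=(-3,2)
5. t=11/6 → T at (3/2,4); v=(-3,-2)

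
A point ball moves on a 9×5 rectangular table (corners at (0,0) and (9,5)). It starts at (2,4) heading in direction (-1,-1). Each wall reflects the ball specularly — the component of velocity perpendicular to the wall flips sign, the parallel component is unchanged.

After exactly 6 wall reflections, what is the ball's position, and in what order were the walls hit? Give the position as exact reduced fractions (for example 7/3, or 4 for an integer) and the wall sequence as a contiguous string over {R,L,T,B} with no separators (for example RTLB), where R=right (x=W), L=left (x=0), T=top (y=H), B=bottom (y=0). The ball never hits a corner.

1. t=2 → L at (0,2); v=(1,-1)
2. t=2 → B at (2,0); v=(1,1)
3. t=5 → T at (7,5); v=(1,-1)
4. t=2 → R at (9,3); v=(-1,-1)
5. t=3 → B at (6,0); v=(-1,1)
6. t=5 → T at (1,5); v=(-1,-1)

Final position: (1,5)
Wall sequence: LBTRBT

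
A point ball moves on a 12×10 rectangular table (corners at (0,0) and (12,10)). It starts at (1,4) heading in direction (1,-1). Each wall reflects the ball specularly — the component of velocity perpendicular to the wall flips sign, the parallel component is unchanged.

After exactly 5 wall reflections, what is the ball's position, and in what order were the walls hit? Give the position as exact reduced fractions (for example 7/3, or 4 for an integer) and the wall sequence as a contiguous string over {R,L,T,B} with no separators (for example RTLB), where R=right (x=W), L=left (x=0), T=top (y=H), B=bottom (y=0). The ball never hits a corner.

1. t=4 → B at (5,0); v=(1,1)
2. t=7 → R at (12,7); v=(-1,1)
3. t=3 → T at (9,10); v=(-1,-1)
4. t=9 → L at (0,1); v=(1,-1)
5. t=1 → B at (1,0); v=(1,1)

Final position: (1,0)
Wall sequence: BRTLB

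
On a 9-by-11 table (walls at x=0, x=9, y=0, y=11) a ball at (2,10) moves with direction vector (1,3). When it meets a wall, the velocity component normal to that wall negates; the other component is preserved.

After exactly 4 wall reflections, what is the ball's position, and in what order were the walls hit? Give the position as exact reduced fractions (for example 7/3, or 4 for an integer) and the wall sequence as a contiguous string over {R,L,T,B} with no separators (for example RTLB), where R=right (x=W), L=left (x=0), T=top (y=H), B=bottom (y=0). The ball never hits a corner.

Final position: (25/3,11)
Wall sequence: TBRT

1. t=1/3 → T at (7/3,11); v=(1,-3)
2. t=11/3 → B at (6,0); v=(1,3)
3. t=3 → R at (9,9); v=(-1,3)
4. t=2/3 → T at (25/3,11); v=(-1,-3)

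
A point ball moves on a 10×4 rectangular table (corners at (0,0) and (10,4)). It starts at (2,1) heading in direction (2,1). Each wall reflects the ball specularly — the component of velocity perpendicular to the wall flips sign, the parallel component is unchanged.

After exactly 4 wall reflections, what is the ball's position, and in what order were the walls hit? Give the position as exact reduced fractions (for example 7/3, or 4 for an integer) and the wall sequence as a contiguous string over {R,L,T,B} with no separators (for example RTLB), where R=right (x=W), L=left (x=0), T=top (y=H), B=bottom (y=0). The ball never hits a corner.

1. t=3 → T at (8,4); v=(2,-1)
2. t=1 → R at (10,3); v=(-2,-1)
3. t=3 → B at (4,0); v=(-2,1)
4. t=2 → L at (0,2); v=(2,1)

Final position: (0,2)
Wall sequence: TRBL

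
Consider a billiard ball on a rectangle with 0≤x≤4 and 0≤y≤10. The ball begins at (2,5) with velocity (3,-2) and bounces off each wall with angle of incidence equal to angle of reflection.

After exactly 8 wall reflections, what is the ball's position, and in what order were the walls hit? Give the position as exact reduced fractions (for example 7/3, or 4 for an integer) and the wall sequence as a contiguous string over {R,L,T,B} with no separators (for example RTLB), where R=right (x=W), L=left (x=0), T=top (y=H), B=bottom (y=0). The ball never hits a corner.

Final position: (1/2,10)
Wall sequence: RLBRLRLT

1. t=2/3 → R at (4,11/3); v=(-3,-2)
2. t=4/3 → L at (0,1); v=(3,-2)
3. t=1/2 → B at (3/2,0); v=(3,2)
4. t=5/6 → R at (4,5/3); v=(-3,2)
5. t=4/3 → L at (0,13/3); v=(3,2)
6. t=4/3 → R at (4,7); v=(-3,2)
7. t=4/3 → L at (0,29/3); v=(3,2)
8. t=1/6 → T at (1/2,10); v=(3,-2)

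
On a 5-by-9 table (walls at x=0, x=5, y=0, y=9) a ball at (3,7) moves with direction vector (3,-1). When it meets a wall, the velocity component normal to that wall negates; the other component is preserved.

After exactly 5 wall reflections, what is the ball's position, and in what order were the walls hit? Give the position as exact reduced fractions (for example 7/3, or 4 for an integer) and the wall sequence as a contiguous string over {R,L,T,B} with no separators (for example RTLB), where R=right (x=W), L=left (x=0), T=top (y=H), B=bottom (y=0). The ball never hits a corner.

1. t=2/3 → R at (5,19/3); v=(-3,-1)
2. t=5/3 → L at (0,14/3); v=(3,-1)
3. t=5/3 → R at (5,3); v=(-3,-1)
4. t=5/3 → L at (0,4/3); v=(3,-1)
5. t=4/3 → B at (4,0); v=(3,1)

Final position: (4,0)
Wall sequence: RLRLB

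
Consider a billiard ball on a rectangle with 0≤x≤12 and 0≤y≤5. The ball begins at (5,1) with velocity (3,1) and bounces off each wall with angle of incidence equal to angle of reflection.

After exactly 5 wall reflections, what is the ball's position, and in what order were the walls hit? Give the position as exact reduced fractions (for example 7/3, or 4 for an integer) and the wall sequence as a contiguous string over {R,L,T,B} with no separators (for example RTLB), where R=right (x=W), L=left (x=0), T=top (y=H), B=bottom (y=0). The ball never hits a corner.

1. t=7/3 → R at (12,10/3); v=(-3,1)
2. t=5/3 → T at (7,5); v=(-3,-1)
3. t=7/3 → L at (0,8/3); v=(3,-1)
4. t=8/3 → B at (8,0); v=(3,1)
5. t=4/3 → R at (12,4/3); v=(-3,1)

Final position: (12,4/3)
Wall sequence: RTLBR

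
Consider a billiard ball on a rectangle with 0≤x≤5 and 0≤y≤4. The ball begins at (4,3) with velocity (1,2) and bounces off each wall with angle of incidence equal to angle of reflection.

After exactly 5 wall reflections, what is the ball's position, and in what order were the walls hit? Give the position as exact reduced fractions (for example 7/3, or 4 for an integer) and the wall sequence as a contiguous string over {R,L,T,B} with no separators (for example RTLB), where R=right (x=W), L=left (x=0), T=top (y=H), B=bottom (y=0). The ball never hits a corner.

Final position: (0,1)
Wall sequence: TRBTL

1. t=1/2 → T at (9/2,4); v=(1,-2)
2. t=1/2 → R at (5,3); v=(-1,-2)
3. t=3/2 → B at (7/2,0); v=(-1,2)
4. t=2 → T at (3/2,4); v=(-1,-2)
5. t=3/2 → L at (0,1); v=(1,-2)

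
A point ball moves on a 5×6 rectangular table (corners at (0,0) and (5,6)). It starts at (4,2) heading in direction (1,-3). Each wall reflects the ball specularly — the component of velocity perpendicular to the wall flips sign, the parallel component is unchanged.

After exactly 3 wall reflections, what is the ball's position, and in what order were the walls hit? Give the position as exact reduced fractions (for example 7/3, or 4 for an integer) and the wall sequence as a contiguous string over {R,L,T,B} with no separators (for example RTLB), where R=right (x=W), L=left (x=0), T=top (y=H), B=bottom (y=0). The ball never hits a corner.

1. t=2/3 → B at (14/3,0); v=(1,3)
2. t=1/3 → R at (5,1); v=(-1,3)
3. t=5/3 → T at (10/3,6); v=(-1,-3)

Final position: (10/3,6)
Wall sequence: BRT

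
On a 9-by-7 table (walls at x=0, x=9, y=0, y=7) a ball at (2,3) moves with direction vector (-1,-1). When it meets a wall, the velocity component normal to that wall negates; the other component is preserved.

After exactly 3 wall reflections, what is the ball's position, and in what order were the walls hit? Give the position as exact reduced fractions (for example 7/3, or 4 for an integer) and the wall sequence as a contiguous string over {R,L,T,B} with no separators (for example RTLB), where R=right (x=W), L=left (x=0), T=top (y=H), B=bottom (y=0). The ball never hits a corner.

Final position: (8,7)
Wall sequence: LBT

1. t=2 → L at (0,1); v=(1,-1)
2. t=1 → B at (1,0); v=(1,1)
3. t=7 → T at (8,7); v=(1,-1)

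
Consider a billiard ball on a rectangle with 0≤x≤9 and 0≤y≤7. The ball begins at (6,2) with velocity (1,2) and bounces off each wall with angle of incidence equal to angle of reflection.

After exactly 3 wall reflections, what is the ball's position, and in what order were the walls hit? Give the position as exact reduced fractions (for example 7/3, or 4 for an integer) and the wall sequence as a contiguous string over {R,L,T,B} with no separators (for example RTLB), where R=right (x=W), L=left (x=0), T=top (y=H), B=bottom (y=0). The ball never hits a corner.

1. t=5/2 → T at (17/2,7); v=(1,-2)
2. t=1/2 → R at (9,6); v=(-1,-2)
3. t=3 → B at (6,0); v=(-1,2)

Final position: (6,0)
Wall sequence: TRB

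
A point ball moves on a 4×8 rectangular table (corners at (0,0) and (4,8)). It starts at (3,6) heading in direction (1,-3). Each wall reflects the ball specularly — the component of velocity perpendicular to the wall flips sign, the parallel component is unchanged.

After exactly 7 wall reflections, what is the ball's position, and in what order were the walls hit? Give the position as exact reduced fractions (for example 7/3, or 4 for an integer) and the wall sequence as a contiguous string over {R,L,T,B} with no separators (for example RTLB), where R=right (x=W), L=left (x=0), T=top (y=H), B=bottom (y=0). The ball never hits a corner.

1. t=1 → R at (4,3); v=(-1,-3)
2. t=1 → B at (3,0); v=(-1,3)
3. t=8/3 → T at (1/3,8); v=(-1,-3)
4. t=1/3 → L at (0,7); v=(1,-3)
5. t=7/3 → B at (7/3,0); v=(1,3)
6. t=5/3 → R at (4,5); v=(-1,3)
7. t=1 → T at (3,8); v=(-1,-3)

Final position: (3,8)
Wall sequence: RBTLBRT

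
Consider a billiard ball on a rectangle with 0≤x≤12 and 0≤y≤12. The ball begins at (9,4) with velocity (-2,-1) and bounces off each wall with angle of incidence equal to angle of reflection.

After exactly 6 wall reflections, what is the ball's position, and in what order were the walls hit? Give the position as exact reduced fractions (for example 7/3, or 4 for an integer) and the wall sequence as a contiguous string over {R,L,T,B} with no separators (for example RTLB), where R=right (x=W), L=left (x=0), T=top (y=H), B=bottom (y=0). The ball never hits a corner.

1. t=4 → B at (1,0); v=(-2,1)
2. t=1/2 → L at (0,1/2); v=(2,1)
3. t=6 → R at (12,13/2); v=(-2,1)
4. t=11/2 → T at (1,12); v=(-2,-1)
5. t=1/2 → L at (0,23/2); v=(2,-1)
6. t=6 → R at (12,11/2); v=(-2,-1)

Final position: (12,11/2)
Wall sequence: BLRTLR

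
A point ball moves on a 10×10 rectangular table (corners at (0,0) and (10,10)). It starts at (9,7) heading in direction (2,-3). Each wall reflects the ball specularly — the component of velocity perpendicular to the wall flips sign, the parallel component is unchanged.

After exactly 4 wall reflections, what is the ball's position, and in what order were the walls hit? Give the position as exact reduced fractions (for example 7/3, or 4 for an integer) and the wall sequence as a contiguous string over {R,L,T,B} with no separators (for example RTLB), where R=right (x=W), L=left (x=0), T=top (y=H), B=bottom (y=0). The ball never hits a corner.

1. t=1/2 → R at (10,11/2); v=(-2,-3)
2. t=11/6 → B at (19/3,0); v=(-2,3)
3. t=19/6 → L at (0,19/2); v=(2,3)
4. t=1/6 → T at (1/3,10); v=(2,-3)

Final position: (1/3,10)
Wall sequence: RBLT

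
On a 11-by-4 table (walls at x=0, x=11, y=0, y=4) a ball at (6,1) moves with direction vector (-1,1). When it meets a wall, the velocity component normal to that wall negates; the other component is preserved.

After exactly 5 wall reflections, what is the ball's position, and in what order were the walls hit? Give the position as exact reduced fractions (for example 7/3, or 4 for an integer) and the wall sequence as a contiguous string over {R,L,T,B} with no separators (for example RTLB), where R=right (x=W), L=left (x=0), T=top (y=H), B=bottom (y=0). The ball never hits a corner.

Final position: (9,0)
Wall sequence: TLBTB

1. t=3 → T at (3,4); v=(-1,-1)
2. t=3 → L at (0,1); v=(1,-1)
3. t=1 → B at (1,0); v=(1,1)
4. t=4 → T at (5,4); v=(1,-1)
5. t=4 → B at (9,0); v=(1,1)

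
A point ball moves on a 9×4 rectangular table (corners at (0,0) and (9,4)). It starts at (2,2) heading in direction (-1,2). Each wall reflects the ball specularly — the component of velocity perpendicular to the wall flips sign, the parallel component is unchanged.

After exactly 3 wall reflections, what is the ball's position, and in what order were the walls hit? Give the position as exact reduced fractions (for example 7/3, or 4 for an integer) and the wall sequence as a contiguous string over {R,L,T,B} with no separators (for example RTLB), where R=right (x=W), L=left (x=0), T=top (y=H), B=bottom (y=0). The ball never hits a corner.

1. t=1 → T at (1,4); v=(-1,-2)
2. t=1 → L at (0,2); v=(1,-2)
3. t=1 → B at (1,0); v=(1,2)

Final position: (1,0)
Wall sequence: TLB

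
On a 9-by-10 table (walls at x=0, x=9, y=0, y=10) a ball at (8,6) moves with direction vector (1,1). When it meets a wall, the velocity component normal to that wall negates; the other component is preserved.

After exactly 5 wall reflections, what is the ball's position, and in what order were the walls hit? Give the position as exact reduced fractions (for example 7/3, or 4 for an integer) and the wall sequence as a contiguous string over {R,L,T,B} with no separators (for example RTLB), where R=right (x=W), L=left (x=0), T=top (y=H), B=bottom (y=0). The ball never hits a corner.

Final position: (9,5)
Wall sequence: RTLBR

1. t=1 → R at (9,7); v=(-1,1)
2. t=3 → T at (6,10); v=(-1,-1)
3. t=6 → L at (0,4); v=(1,-1)
4. t=4 → B at (4,0); v=(1,1)
5. t=5 → R at (9,5); v=(-1,1)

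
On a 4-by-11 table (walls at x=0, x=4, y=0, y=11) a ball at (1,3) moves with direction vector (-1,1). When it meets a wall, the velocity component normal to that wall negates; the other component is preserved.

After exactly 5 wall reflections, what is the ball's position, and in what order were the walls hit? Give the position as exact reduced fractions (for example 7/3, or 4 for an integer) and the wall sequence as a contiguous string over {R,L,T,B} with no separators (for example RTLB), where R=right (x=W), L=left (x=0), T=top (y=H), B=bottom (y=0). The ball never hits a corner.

1. t=1 → L at (0,4); v=(1,1)
2. t=4 → R at (4,8); v=(-1,1)
3. t=3 → T at (1,11); v=(-1,-1)
4. t=1 → L at (0,10); v=(1,-1)
5. t=4 → R at (4,6); v=(-1,-1)

Final position: (4,6)
Wall sequence: LRTLR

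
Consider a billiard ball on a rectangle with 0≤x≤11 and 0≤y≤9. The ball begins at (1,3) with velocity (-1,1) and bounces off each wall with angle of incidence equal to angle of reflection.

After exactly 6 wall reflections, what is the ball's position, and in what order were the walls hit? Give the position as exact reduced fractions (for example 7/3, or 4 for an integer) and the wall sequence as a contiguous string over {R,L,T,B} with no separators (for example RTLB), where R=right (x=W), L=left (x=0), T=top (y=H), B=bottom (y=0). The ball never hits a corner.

Final position: (1,9)
Wall sequence: LTRBLT

1. t=1 → L at (0,4); v=(1,1)
2. t=5 → T at (5,9); v=(1,-1)
3. t=6 → R at (11,3); v=(-1,-1)
4. t=3 → B at (8,0); v=(-1,1)
5. t=8 → L at (0,8); v=(1,1)
6. t=1 → T at (1,9); v=(1,-1)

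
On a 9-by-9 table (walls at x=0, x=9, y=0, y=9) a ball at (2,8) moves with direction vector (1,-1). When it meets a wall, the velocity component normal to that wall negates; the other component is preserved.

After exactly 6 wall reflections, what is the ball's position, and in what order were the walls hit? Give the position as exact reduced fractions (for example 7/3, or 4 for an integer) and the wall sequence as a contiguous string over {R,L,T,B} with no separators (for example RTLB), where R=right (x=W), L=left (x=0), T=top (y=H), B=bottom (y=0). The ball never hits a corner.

Final position: (8,0)
Wall sequence: RBLTRB

1. t=7 → R at (9,1); v=(-1,-1)
2. t=1 → B at (8,0); v=(-1,1)
3. t=8 → L at (0,8); v=(1,1)
4. t=1 → T at (1,9); v=(1,-1)
5. t=8 → R at (9,1); v=(-1,-1)
6. t=1 → B at (8,0); v=(-1,1)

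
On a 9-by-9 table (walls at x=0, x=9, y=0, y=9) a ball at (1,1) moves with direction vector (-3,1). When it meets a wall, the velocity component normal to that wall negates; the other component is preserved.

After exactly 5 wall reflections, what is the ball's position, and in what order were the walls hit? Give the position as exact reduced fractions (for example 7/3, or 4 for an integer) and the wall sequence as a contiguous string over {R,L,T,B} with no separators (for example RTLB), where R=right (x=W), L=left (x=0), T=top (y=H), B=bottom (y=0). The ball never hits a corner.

1. t=1/3 → L at (0,4/3); v=(3,1)
2. t=3 → R at (9,13/3); v=(-3,1)
3. t=3 → L at (0,22/3); v=(3,1)
4. t=5/3 → T at (5,9); v=(3,-1)
5. t=4/3 → R at (9,23/3); v=(-3,-1)

Final position: (9,23/3)
Wall sequence: LRLTR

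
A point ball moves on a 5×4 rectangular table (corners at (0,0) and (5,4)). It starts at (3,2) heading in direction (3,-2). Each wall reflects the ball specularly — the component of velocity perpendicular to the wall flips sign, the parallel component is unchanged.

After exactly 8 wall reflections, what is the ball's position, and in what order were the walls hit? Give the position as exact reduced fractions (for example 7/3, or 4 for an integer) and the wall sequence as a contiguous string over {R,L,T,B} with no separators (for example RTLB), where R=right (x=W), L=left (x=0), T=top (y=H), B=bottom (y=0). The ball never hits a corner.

Final position: (4,4)
Wall sequence: RBLTRBLT

1. t=2/3 → R at (5,2/3); v=(-3,-2)
2. t=1/3 → B at (4,0); v=(-3,2)
3. t=4/3 → L at (0,8/3); v=(3,2)
4. t=2/3 → T at (2,4); v=(3,-2)
5. t=1 → R at (5,2); v=(-3,-2)
6. t=1 → B at (2,0); v=(-3,2)
7. t=2/3 → L at (0,4/3); v=(3,2)
8. t=4/3 → T at (4,4); v=(3,-2)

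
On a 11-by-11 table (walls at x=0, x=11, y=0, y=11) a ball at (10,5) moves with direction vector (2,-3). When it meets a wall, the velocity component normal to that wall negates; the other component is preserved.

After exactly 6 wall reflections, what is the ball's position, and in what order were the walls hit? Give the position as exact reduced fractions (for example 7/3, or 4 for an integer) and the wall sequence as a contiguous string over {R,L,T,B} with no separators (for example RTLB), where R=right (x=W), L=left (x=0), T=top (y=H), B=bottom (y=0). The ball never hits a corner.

1. t=1/2 → R at (11,7/2); v=(-2,-3)
2. t=7/6 → B at (26/3,0); v=(-2,3)
3. t=11/3 → T at (4/3,11); v=(-2,-3)
4. t=2/3 → L at (0,9); v=(2,-3)
5. t=3 → B at (6,0); v=(2,3)
6. t=5/2 → R at (11,15/2); v=(-2,3)

Final position: (11,15/2)
Wall sequence: RBTLBR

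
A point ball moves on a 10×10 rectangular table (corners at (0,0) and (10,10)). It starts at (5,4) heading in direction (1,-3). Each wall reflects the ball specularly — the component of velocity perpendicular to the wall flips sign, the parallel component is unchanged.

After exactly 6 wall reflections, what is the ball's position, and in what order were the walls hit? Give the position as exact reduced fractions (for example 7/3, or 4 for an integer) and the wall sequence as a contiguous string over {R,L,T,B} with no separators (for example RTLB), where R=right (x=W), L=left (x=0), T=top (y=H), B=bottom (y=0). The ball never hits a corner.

Final position: (1/3,0)
Wall sequence: BTRBTB

1. t=4/3 → B at (19/3,0); v=(1,3)
2. t=10/3 → T at (29/3,10); v=(1,-3)
3. t=1/3 → R at (10,9); v=(-1,-3)
4. t=3 → B at (7,0); v=(-1,3)
5. t=10/3 → T at (11/3,10); v=(-1,-3)
6. t=10/3 → B at (1/3,0); v=(-1,3)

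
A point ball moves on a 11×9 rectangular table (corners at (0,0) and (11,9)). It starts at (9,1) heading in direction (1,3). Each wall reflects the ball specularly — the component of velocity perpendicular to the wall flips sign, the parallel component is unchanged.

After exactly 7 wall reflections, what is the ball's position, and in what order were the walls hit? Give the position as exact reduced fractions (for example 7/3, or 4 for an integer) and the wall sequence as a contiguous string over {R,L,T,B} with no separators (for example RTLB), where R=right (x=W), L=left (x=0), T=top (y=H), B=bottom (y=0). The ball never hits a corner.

Final position: (5/3,9)
Wall sequence: RTBTBLT

1. t=2 → R at (11,7); v=(-1,3)
2. t=2/3 → T at (31/3,9); v=(-1,-3)
3. t=3 → B at (22/3,0); v=(-1,3)
4. t=3 → T at (13/3,9); v=(-1,-3)
5. t=3 → B at (4/3,0); v=(-1,3)
6. t=4/3 → L at (0,4); v=(1,3)
7. t=5/3 → T at (5/3,9); v=(1,-3)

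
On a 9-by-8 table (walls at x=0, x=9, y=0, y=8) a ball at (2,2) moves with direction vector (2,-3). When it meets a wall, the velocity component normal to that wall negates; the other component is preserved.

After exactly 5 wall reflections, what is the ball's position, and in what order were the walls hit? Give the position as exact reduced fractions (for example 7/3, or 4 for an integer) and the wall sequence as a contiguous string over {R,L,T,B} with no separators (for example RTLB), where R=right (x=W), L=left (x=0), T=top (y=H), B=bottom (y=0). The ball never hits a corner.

Final position: (0,6)
Wall sequence: BTRBL

1. t=2/3 → B at (10/3,0); v=(2,3)
2. t=8/3 → T at (26/3,8); v=(2,-3)
3. t=1/6 → R at (9,15/2); v=(-2,-3)
4. t=5/2 → B at (4,0); v=(-2,3)
5. t=2 → L at (0,6); v=(2,3)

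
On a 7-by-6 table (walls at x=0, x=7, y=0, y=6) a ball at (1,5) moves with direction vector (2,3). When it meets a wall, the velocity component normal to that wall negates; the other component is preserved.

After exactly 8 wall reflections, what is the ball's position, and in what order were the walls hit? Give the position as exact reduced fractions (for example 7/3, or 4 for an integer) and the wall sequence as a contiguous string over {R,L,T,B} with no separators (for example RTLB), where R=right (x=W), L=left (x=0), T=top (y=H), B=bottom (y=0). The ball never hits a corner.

Final position: (7,1)
Wall sequence: TBRTBLTR

1. t=1/3 → T at (5/3,6); v=(2,-3)
2. t=2 → B at (17/3,0); v=(2,3)
3. t=2/3 → R at (7,2); v=(-2,3)
4. t=4/3 → T at (13/3,6); v=(-2,-3)
5. t=2 → B at (1/3,0); v=(-2,3)
6. t=1/6 → L at (0,1/2); v=(2,3)
7. t=11/6 → T at (11/3,6); v=(2,-3)
8. t=5/3 → R at (7,1); v=(-2,-3)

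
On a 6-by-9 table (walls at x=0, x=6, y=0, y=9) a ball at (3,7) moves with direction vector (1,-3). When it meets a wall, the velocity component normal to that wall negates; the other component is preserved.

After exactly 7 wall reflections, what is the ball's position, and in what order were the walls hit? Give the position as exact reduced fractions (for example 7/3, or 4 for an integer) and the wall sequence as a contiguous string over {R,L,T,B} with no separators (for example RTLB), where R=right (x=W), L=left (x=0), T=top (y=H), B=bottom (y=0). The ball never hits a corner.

Final position: (16/3,0)
Wall sequence: BRTBLTB

1. t=7/3 → B at (16/3,0); v=(1,3)
2. t=2/3 → R at (6,2); v=(-1,3)
3. t=7/3 → T at (11/3,9); v=(-1,-3)
4. t=3 → B at (2/3,0); v=(-1,3)
5. t=2/3 → L at (0,2); v=(1,3)
6. t=7/3 → T at (7/3,9); v=(1,-3)
7. t=3 → B at (16/3,0); v=(1,3)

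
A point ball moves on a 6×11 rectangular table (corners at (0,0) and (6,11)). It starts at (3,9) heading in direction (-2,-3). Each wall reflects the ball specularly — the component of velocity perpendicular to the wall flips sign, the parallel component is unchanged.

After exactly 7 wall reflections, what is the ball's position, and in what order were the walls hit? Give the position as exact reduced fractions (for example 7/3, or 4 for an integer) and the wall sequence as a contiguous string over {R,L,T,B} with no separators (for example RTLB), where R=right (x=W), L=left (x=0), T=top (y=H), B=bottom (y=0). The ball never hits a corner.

1. t=3/2 → L at (0,9/2); v=(2,-3)
2. t=3/2 → B at (3,0); v=(2,3)
3. t=3/2 → R at (6,9/2); v=(-2,3)
4. t=13/6 → T at (5/3,11); v=(-2,-3)
5. t=5/6 → L at (0,17/2); v=(2,-3)
6. t=17/6 → B at (17/3,0); v=(2,3)
7. t=1/6 → R at (6,1/2); v=(-2,3)

Final position: (6,1/2)
Wall sequence: LBRTLBR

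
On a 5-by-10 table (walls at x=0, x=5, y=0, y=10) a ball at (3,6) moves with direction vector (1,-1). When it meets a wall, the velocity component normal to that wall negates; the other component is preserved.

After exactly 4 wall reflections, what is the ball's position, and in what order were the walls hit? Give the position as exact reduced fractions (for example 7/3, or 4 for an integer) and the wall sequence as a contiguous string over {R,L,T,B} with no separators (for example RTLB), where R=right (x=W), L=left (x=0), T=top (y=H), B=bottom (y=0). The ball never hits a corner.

Final position: (5,6)
Wall sequence: RBLR

1. t=2 → R at (5,4); v=(-1,-1)
2. t=4 → B at (1,0); v=(-1,1)
3. t=1 → L at (0,1); v=(1,1)
4. t=5 → R at (5,6); v=(-1,1)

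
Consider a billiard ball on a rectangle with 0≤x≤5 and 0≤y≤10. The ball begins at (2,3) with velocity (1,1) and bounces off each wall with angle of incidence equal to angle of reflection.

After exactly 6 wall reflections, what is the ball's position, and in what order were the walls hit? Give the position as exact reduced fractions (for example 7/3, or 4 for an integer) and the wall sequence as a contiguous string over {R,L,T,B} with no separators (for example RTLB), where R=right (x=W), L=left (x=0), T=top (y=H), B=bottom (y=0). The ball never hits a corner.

1. t=3 → R at (5,6); v=(-1,1)
2. t=4 → T at (1,10); v=(-1,-1)
3. t=1 → L at (0,9); v=(1,-1)
4. t=5 → R at (5,4); v=(-1,-1)
5. t=4 → B at (1,0); v=(-1,1)
6. t=1 → L at (0,1); v=(1,1)

Final position: (0,1)
Wall sequence: RTLRBL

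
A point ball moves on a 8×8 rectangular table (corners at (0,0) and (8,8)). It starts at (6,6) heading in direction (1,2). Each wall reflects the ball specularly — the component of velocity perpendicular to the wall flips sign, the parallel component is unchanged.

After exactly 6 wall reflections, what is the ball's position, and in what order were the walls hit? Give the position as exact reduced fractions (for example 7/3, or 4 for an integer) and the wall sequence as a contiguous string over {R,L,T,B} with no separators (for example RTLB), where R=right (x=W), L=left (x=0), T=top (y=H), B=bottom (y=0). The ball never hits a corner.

1. t=1 → T at (7,8); v=(1,-2)
2. t=1 → R at (8,6); v=(-1,-2)
3. t=3 → B at (5,0); v=(-1,2)
4. t=4 → T at (1,8); v=(-1,-2)
5. t=1 → L at (0,6); v=(1,-2)
6. t=3 → B at (3,0); v=(1,2)

Final position: (3,0)
Wall sequence: TRBTLB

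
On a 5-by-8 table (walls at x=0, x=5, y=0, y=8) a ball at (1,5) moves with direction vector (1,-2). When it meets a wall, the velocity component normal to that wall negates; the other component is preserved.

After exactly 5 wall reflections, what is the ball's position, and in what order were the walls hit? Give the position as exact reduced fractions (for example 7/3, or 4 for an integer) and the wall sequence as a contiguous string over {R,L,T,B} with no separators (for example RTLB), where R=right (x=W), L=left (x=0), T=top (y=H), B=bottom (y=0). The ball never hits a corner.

Final position: (3/2,0)
Wall sequence: BRTLB

1. t=5/2 → B at (7/2,0); v=(1,2)
2. t=3/2 → R at (5,3); v=(-1,2)
3. t=5/2 → T at (5/2,8); v=(-1,-2)
4. t=5/2 → L at (0,3); v=(1,-2)
5. t=3/2 → B at (3/2,0); v=(1,2)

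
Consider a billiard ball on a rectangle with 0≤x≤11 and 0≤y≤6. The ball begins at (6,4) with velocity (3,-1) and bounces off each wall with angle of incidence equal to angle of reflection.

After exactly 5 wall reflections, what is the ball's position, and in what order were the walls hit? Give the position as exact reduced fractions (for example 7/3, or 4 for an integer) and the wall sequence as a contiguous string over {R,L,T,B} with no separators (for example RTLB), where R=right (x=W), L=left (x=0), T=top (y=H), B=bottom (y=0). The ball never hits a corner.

Final position: (8,6)
Wall sequence: RBLRT

1. t=5/3 → R at (11,7/3); v=(-3,-1)
2. t=7/3 → B at (4,0); v=(-3,1)
3. t=4/3 → L at (0,4/3); v=(3,1)
4. t=11/3 → R at (11,5); v=(-3,1)
5. t=1 → T at (8,6); v=(-3,-1)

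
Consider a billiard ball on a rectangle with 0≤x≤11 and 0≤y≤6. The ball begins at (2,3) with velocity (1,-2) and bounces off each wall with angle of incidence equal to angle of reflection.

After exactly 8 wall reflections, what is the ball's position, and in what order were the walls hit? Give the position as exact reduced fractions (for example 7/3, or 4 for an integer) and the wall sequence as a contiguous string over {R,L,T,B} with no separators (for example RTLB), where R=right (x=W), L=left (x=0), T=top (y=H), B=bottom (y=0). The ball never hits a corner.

1. t=3/2 → B at (7/2,0); v=(1,2)
2. t=3 → T at (13/2,6); v=(1,-2)
3. t=3 → B at (19/2,0); v=(1,2)
4. t=3/2 → R at (11,3); v=(-1,2)
5. t=3/2 → T at (19/2,6); v=(-1,-2)
6. t=3 → B at (13/2,0); v=(-1,2)
7. t=3 → T at (7/2,6); v=(-1,-2)
8. t=3 → B at (1/2,0); v=(-1,2)

Final position: (1/2,0)
Wall sequence: BTBRTBTB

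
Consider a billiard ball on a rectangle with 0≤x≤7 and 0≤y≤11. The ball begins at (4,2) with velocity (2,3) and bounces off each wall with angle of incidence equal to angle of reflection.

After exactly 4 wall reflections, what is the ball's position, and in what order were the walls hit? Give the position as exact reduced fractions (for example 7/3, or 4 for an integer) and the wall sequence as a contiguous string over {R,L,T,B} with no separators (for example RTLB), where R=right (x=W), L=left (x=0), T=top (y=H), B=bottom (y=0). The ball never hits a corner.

Final position: (10/3,0)
Wall sequence: RTLB

1. t=3/2 → R at (7,13/2); v=(-2,3)
2. t=3/2 → T at (4,11); v=(-2,-3)
3. t=2 → L at (0,5); v=(2,-3)
4. t=5/3 → B at (10/3,0); v=(2,3)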